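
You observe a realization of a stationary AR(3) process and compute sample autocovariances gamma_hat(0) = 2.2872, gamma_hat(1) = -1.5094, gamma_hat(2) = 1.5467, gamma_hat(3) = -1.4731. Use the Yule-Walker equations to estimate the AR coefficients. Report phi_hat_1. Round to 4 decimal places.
\hat\phi_{1} = -0.2800

The Yule-Walker equations for an AR(p) process read, in matrix form,
  Gamma_p phi = r_p,   with   (Gamma_p)_{ij} = gamma(|i - j|),
                       (r_p)_i = gamma(i),   i,j = 1..p.
Substitute the sample gammas (Toeplitz matrix and right-hand side of size 3):
  Gamma_p = [[2.2872, -1.5094, 1.5467], [-1.5094, 2.2872, -1.5094], [1.5467, -1.5094, 2.2872]]
  r_p     = [-1.5094, 1.5467, -1.4731]
Written out (R1..R3):
  (R1) 2.2872 phi_1 - 1.5094 phi_2 + 1.5467 phi_3 = -1.5094
  (R2) -1.5094 phi_1 + 2.2872 phi_2 - 1.5094 phi_3 = 1.5467
  (R3) 1.5467 phi_1 - 1.5094 phi_2 + 2.2872 phi_3 = -1.4731
Gaussian elimination:
  R2 <- R2 - (-1.5094/2.2872) R1 = R2 - (-0.659934) R1:  1.291096 phi_2 - 0.488681 phi_3 = 0.550596
  R3 <- R3 - (1.5467/2.2872) R1 = R3 - (0.676242) R1:  -0.488681 phi_2 + 1.241257 phi_3 = -0.452381
  R3 <- R3 - (-0.488681/1.291096) R2 = R3 - (-0.378501) R2:  1.056291 phi_3 = -0.24398
Back-substitution:
  phi_hat_3 = -0.24398 / 1.056291 = -0.230978
  phi_hat_2 = (0.550596 - (-0.488681)(-0.230978)) / 1.291096 = 0.339031
  phi_hat_1 = (-1.5094 - (-1.5094)(0.339031) - (1.5467)(-0.230978)) / 2.2872 = -0.279999
So phi_hat = [-0.2800, 0.3390, -0.2310].
Therefore phi_hat_1 = -0.2800.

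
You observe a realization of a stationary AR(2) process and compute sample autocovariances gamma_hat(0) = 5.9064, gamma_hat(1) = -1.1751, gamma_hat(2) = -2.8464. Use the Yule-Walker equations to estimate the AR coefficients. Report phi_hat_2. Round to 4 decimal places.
\hat\phi_{2} = -0.5430

The Yule-Walker equations for an AR(p) process read, in matrix form,
  Gamma_p phi = r_p,   with   (Gamma_p)_{ij} = gamma(|i - j|),
                       (r_p)_i = gamma(i),   i,j = 1..p.
Substitute the sample gammas (Toeplitz matrix and right-hand side of size 2):
  Gamma_p = [[5.9064, -1.1751], [-1.1751, 5.9064]]
  r_p     = [-1.1751, -2.8464]
Written out:
  5.9064 phi_1 - 1.1751 phi_2 = -1.1751
  -1.1751 phi_1 + 5.9064 phi_2 = -2.8464
Solve by Cramer's rule:
  det = gamma(0)^2 - gamma(1)^2 = (5.9064)^2 - (-1.1751)^2 = 34.88556096 - 1.38086001 = 33.50470095
  phi_hat_1 = [gamma(1) gamma(0) - gamma(1) gamma(2)] / det = [(-1.1751)(5.9064) - (-1.1751)(-2.8464)] / 33.50470095 = -10.28541528 / 33.50470095 = -0.307
  phi_hat_2 = [gamma(0) gamma(2) - gamma(1)^2] / det = [(5.9064)(-2.8464) - (-1.1751)^2] / 33.50470095 = -18.19283697 / 33.50470095 = -0.543
So phi_hat = [-0.3070, -0.5430].
Therefore phi_hat_2 = -0.5430.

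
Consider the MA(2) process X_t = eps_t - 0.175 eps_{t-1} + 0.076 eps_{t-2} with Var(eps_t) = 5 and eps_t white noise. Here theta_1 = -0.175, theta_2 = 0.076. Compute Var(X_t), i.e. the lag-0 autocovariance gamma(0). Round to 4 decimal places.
\gamma(0) = 5.1820

For an MA(q) process X_t = eps_t + sum_i theta_i eps_{t-i} with
Var(eps_t) = sigma^2, the variance is
  gamma(0) = sigma^2 * (1 + sum_i theta_i^2).
  sum_i theta_i^2 = (-0.175)^2 + (0.076)^2 = 0.030625 + 0.005776 = 0.036401.
  gamma(0) = 5 * (1 + 0.036401) = 5 * 1.036401 = 5.182005, which rounds to 5.1820.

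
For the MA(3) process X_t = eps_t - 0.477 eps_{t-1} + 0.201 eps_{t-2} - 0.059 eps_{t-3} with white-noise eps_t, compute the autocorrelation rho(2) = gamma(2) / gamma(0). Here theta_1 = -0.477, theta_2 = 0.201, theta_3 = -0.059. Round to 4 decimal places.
\rho(2) = 0.1802

For an MA(q) process with theta_0 = 1, the autocovariance is
  gamma(k) = sigma^2 * sum_{i=0..q-k} theta_i * theta_{i+k},
and rho(k) = gamma(k) / gamma(0). Sigma^2 cancels.
  numerator   = (1)*(0.201) + (-0.477)*(-0.059) = 0.229143.
  denominator = (1)^2 + (-0.477)^2 + (0.201)^2 + (-0.059)^2 = 1.271411.
  rho(2) = 0.229143 / 1.271411 = 0.1802.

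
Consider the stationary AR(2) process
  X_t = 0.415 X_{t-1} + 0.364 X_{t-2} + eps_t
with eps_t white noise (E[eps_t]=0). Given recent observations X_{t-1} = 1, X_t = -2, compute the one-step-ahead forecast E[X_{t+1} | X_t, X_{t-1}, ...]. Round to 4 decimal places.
E[X_{t+1} \mid \mathcal F_t] = -0.4660

For an AR(p) model X_t = c + sum_i phi_i X_{t-i} + eps_t, the
one-step-ahead conditional mean is
  E[X_{t+1} | X_t, ...] = c + sum_i phi_i X_{t+1-i}.
Substitute known values:
  E[X_{t+1} | ...] = (0.415) * (-2) + (0.364) * (1)
                   = -0.4660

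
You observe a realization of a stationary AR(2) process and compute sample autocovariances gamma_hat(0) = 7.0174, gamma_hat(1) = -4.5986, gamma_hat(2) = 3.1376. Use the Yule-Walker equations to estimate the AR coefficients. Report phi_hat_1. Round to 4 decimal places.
\hat\phi_{1} = -0.6350

The Yule-Walker equations for an AR(p) process read, in matrix form,
  Gamma_p phi = r_p,   with   (Gamma_p)_{ij} = gamma(|i - j|),
                       (r_p)_i = gamma(i),   i,j = 1..p.
Substitute the sample gammas (Toeplitz matrix and right-hand side of size 2):
  Gamma_p = [[7.0174, -4.5986], [-4.5986, 7.0174]]
  r_p     = [-4.5986, 3.1376]
Written out:
  7.0174 phi_1 - 4.5986 phi_2 = -4.5986
  -4.5986 phi_1 + 7.0174 phi_2 = 3.1376
Solve by Cramer's rule:
  det = gamma(0)^2 - gamma(1)^2 = (7.0174)^2 - (-4.5986)^2 = 49.24390276 - 21.14712196 = 28.0967808
  phi_hat_1 = [gamma(1) gamma(0) - gamma(1) gamma(2)] / det = [(-4.5986)(7.0174) - (-4.5986)(3.1376)] / 28.0967808 = -17.84164828 / 28.0967808 = -0.635
  phi_hat_2 = [gamma(0) gamma(2) - gamma(1)^2] / det = [(7.0174)(3.1376) - (-4.5986)^2] / 28.0967808 = 0.87067228 / 28.0967808 = 0.031
So phi_hat = [-0.6350, 0.0310].
Therefore phi_hat_1 = -0.6350.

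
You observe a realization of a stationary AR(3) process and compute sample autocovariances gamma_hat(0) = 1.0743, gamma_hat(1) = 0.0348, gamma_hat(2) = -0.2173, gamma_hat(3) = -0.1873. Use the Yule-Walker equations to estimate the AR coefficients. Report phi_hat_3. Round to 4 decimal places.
\hat\phi_{3} = -0.1670

The Yule-Walker equations for an AR(p) process read, in matrix form,
  Gamma_p phi = r_p,   with   (Gamma_p)_{ij} = gamma(|i - j|),
                       (r_p)_i = gamma(i),   i,j = 1..p.
Substitute the sample gammas (Toeplitz matrix and right-hand side of size 3):
  Gamma_p = [[1.0743, 0.0348, -0.2173], [0.0348, 1.0743, 0.0348], [-0.2173, 0.0348, 1.0743]]
  r_p     = [0.0348, -0.2173, -0.1873]
Written out (R1..R3):
  (R1) 1.0743 phi_1 + 0.0348 phi_2 - 0.2173 phi_3 = 0.0348
  (R2) 0.0348 phi_1 + 1.0743 phi_2 + 0.0348 phi_3 = -0.2173
  (R3) -0.2173 phi_1 + 0.0348 phi_2 + 1.0743 phi_3 = -0.1873
Gaussian elimination:
  R2 <- R2 - (0.0348/1.0743) R1 = R2 - (0.032393) R1:  1.073173 phi_2 + 0.041839 phi_3 = -0.218427
  R3 <- R3 - (-0.2173/1.0743) R1 = R3 - (-0.202271) R1:  0.041839 phi_2 + 1.030346 phi_3 = -0.180261
  R3 <- R3 - (0.041839/1.073173) R2 = R3 - (0.038986) R2:  1.028715 phi_3 = -0.171745
Back-substitution:
  phi_hat_3 = -0.171745 / 1.028715 = -0.166951
  phi_hat_2 = (-0.218427 - (0.041839)(-0.166951)) / 1.073173 = -0.197025
  phi_hat_1 = (0.0348 - (0.0348)(-0.197025) - (-0.2173)(-0.166951)) / 1.0743 = 0.005006
So phi_hat = [0.0050, -0.1970, -0.1670].
Therefore phi_hat_3 = -0.1670.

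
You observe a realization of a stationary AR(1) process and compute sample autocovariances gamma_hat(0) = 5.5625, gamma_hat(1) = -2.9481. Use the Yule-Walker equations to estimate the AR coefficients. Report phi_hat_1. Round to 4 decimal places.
\hat\phi_{1} = -0.5300

The Yule-Walker equations for an AR(p) process read, in matrix form,
  Gamma_p phi = r_p,   with   (Gamma_p)_{ij} = gamma(|i - j|),
                       (r_p)_i = gamma(i),   i,j = 1..p.
Substitute the sample gammas (Toeplitz matrix and right-hand side of size 1):
  Gamma_p = [[5.5625]]
  r_p     = [-2.9481]
With p = 1 this is the single equation gamma(0) phi_1 = gamma(1):
  phi_hat_1 = gamma(1) / gamma(0) = -2.9481 / 5.5625 = -0.5300.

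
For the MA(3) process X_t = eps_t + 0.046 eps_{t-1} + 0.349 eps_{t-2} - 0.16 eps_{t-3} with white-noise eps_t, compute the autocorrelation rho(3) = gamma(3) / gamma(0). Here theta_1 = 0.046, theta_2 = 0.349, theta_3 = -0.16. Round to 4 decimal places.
\rho(3) = -0.1392

For an MA(q) process with theta_0 = 1, the autocovariance is
  gamma(k) = sigma^2 * sum_{i=0..q-k} theta_i * theta_{i+k},
and rho(k) = gamma(k) / gamma(0). Sigma^2 cancels.
  numerator   = (1)*(-0.16) = -0.16.
  denominator = (1)^2 + (0.046)^2 + (0.349)^2 + (-0.16)^2 = 1.149517.
  rho(3) = -0.16 / 1.149517 = -0.1392.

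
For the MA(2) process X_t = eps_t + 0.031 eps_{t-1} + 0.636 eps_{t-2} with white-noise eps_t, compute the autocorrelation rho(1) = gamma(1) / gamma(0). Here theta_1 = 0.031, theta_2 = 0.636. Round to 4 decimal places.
\rho(1) = 0.0361

For an MA(q) process with theta_0 = 1, the autocovariance is
  gamma(k) = sigma^2 * sum_{i=0..q-k} theta_i * theta_{i+k},
and rho(k) = gamma(k) / gamma(0). Sigma^2 cancels.
  numerator   = (1)*(0.031) + (0.031)*(0.636) = 0.050716.
  denominator = (1)^2 + (0.031)^2 + (0.636)^2 = 1.405457.
  rho(1) = 0.050716 / 1.405457 = 0.0361.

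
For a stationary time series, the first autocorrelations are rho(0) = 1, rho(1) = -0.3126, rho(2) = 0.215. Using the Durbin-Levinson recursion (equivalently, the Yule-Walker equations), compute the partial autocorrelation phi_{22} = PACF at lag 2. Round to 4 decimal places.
\phi_{22} = 0.1300

The PACF at lag k is phi_{kk}, the last component of the solution
to the Yule-Walker system G_k phi = r_k where
  (G_k)_{ij} = rho(|i - j|), (r_k)_i = rho(i), i,j = 1..k.
Equivalently, Durbin-Levinson gives phi_{kk} iteratively:
  phi_{11} = rho(1)
  phi_{kk} = [rho(k) - sum_{j=1..k-1} phi_{k-1,j} rho(k-j)]
            / [1 - sum_{j=1..k-1} phi_{k-1,j} rho(j)],
  phi_{k,j} = phi_{k-1,j} - phi_{kk} phi_{k-1,k-j},  j = 1..k-1.
Step k = 1:
  phi_11 = rho(1) = -0.3126.
Step k = 2:
  phi_22 = [rho(2) - phi_11 rho(1)] / [1 - phi_11 rho(1)] = [0.215 - (-0.3126)(-0.3126)] / [1 - (-0.3126)(-0.3126)]
         = 0.11728124 / 0.90228124 = 0.13.
Therefore phi_{22} = 0.1300.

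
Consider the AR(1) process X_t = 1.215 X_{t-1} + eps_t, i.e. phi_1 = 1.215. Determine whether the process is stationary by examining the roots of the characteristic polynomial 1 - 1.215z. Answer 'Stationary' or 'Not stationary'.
\text{Not stationary}

The AR(p) characteristic polynomial is P(z) = 1 - 1.215z.
Stationarity requires all roots to lie outside the unit circle, i.e. |z| > 1 for every root.
This is linear in z: 1 + (-1.215) z = 0  =>  z = -1/(-1.215) = 0.823045,  |z| = 0.823045.
Moduli of all roots: 0.8230.
All moduli strictly greater than 1? No.
Verdict: Not stationary.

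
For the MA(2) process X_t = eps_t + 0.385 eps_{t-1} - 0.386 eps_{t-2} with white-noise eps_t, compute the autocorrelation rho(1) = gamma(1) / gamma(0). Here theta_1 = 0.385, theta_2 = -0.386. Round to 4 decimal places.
\rho(1) = 0.1822

For an MA(q) process with theta_0 = 1, the autocovariance is
  gamma(k) = sigma^2 * sum_{i=0..q-k} theta_i * theta_{i+k},
and rho(k) = gamma(k) / gamma(0). Sigma^2 cancels.
  numerator   = (1)*(0.385) + (0.385)*(-0.386) = 0.23639.
  denominator = (1)^2 + (0.385)^2 + (-0.386)^2 = 1.297221.
  rho(1) = 0.23639 / 1.297221 = 0.1822.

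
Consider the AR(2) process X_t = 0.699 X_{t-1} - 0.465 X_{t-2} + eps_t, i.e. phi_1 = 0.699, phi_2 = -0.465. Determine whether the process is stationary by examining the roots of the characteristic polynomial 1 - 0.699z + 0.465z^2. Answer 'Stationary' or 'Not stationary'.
\text{Stationary}

The AR(p) characteristic polynomial is P(z) = 1 - 0.699z + 0.465z^2.
Stationarity requires all roots to lie outside the unit circle, i.e. |z| > 1 for every root.
Set 1 + (-0.699) z + (0.465) z^2 = 0, i.e. a z^2 + b z + c = 0 with a = 0.465, b = -0.699, c = 1.
Discriminant D = b^2 - 4ac = (-0.699)^2 - 4*(0.465)*1 = 0.488601 - (1.86) = -1.371399.
D < 0, so the roots are the complex-conjugate pair z = (-b +/- i sqrt(-D)) / (2a) = 0.7516 +/- 1.2592i.
For a conjugate pair |z|^2 = z * conj(z) = (product of roots) = c/a = 1/(0.465) = 2.150538, so |z| = sqrt(2.150538) = 1.4665 for both roots.
Moduli of all roots: 1.4665, 1.4665.
All moduli strictly greater than 1? Yes.
Verdict: Stationary.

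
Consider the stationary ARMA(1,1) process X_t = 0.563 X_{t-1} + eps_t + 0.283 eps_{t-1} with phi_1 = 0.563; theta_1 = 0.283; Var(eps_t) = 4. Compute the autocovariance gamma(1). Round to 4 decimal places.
\gamma(1) = 5.7438

Multiply the model equation by X_{t-k} and take expectations. With theta_0 = psi_0 = 1 and psi_j the MA(infinity) weights, this gives
  gamma(k) - sum_i phi_i gamma(k-i) = c_k,
  c_k = sigma^2 * sum_{j=k..q} theta_j psi_{j-k}   (c_k = 0 for k > q),
using gamma(-m) = gamma(m).
psi-weights needed (psi_j = theta_j + sum_i phi_i psi_{j-i}):
  psi_1 = theta_1 + phi_1 = 0.283 + (0.563) = 0.846
Right-hand sides:
  c_0 = sigma^2 (1 + theta_1 psi_1) = 4 * (1 + (0.283)(0.846)) = 4 * 1.239418 = 4.957672
  c_1 = sigma^2 theta_1 = 4 * (0.283) = 1.132
  c_2 = 0
Equations for k = 0 and k = 1 (AR order 1):
  gamma(0) = phi_1 gamma(1) + c_0
  gamma(1) = phi_1 gamma(0) + c_1
Substituting the second into the first: gamma(0) (1 - phi_1^2) = c_0 + phi_1 c_1, so
  gamma(0) = (c_0 + phi_1 c_1) / (1 - phi_1^2) = (4.957672 + (0.563)(1.132)) / (1 - (0.563)^2) = 5.594988 / 0.683031 = 8.191412.
  gamma(1) = phi_1 gamma(0) + c_1 = (0.563)(8.191412) + (1.132) = 5.743765.
Therefore gamma(1) = 5.7438 (to 4 decimal places).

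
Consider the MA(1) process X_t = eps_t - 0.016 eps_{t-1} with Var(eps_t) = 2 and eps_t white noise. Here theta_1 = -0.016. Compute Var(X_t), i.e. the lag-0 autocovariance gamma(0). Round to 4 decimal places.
\gamma(0) = 2.0005

For an MA(q) process X_t = eps_t + sum_i theta_i eps_{t-i} with
Var(eps_t) = sigma^2, the variance is
  gamma(0) = sigma^2 * (1 + sum_i theta_i^2).
  sum_i theta_i^2 = (-0.016)^2 = 0.000256.
  gamma(0) = 2 * (1 + 0.000256) = 2 * 1.000256 = 2.000512, which rounds to 2.0005.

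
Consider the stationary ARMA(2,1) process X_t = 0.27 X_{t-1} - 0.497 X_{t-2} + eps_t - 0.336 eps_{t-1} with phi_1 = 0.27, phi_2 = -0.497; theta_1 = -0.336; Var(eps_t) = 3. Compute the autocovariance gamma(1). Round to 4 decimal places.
\gamma(1) = 0.0632

Multiply the model equation by X_{t-k} and take expectations. With theta_0 = psi_0 = 1 and psi_j the MA(infinity) weights, this gives
  gamma(k) - sum_i phi_i gamma(k-i) = c_k,
  c_k = sigma^2 * sum_{j=k..q} theta_j psi_{j-k}   (c_k = 0 for k > q),
using gamma(-m) = gamma(m).
psi-weights needed (psi_j = theta_j + sum_i phi_i psi_{j-i}):
  psi_1 = theta_1 + phi_1 = -0.336 + (0.27) = -0.066
Right-hand sides:
  c_0 = sigma^2 (1 + theta_1 psi_1) = 3 * (1 + (-0.336)(-0.066)) = 3 * 1.022176 = 3.066528
  c_1 = sigma^2 theta_1 = 3 * (-0.336) = -1.008
  c_2 = 0
Equations for k = 0, 1, 2 (AR order 2, c_2 = 0):
  (E0) gamma(0) = phi_1 gamma(1) + phi_2 gamma(2) + c_0
  (E1) gamma(1) = phi_1 gamma(0) + phi_2 gamma(1) + c_1
  (E2) gamma(2) = phi_1 gamma(1) + phi_2 gamma(0)
From (E1): gamma(1) = A gamma(0) + B with
  A = phi_1 / (1 - phi_2) = 0.27 / 1.497 = 0.180361,   B = c_1 / (1 - phi_2) = -1.008 / 1.497 = -0.673347.
Insert (E2) into (E0): gamma(0) (1 - phi_2^2) = phi_1 (1 + phi_2) gamma(1) + c_0.
  phi_1 (1 + phi_2) = (0.27)(0.503) = 0.13581,   1 - phi_2^2 = 0.752991.
Replace gamma(1) by A gamma(0) + B and collect gamma(0):
  gamma(0) [0.752991 - (0.13581)(0.180361)] = (0.13581)(-0.673347) + 3.066528
  gamma(0) * 0.728496 = 2.975081
  gamma(0) = 2.975081 / 0.728496 = 4.083866.
  gamma(1) = A gamma(0) + B = (0.180361)(4.083866) + (-0.673347) = 0.063222.
Therefore gamma(1) = 0.0632 (to 4 decimal places).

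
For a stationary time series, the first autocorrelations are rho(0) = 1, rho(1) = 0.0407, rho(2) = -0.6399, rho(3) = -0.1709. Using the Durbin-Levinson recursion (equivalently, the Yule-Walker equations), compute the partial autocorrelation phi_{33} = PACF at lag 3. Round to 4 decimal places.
\phi_{33} = -0.1740

The PACF at lag k is phi_{kk}, the last component of the solution
to the Yule-Walker system G_k phi = r_k where
  (G_k)_{ij} = rho(|i - j|), (r_k)_i = rho(i), i,j = 1..k.
Equivalently, Durbin-Levinson gives phi_{kk} iteratively:
  phi_{11} = rho(1)
  phi_{kk} = [rho(k) - sum_{j=1..k-1} phi_{k-1,j} rho(k-j)]
            / [1 - sum_{j=1..k-1} phi_{k-1,j} rho(j)],
  phi_{k,j} = phi_{k-1,j} - phi_{kk} phi_{k-1,k-j},  j = 1..k-1.
Step k = 1:
  phi_11 = rho(1) = 0.0407.
Step k = 2:
  phi_22 = [rho(2) - phi_11 rho(1)] / [1 - phi_11 rho(1)] = [-0.6399 - (0.0407)(0.0407)] / [1 - (0.0407)(0.0407)]
         = -0.64155649 / 0.99834351 = -0.642621.
  Update: phi_21 = phi_11 - phi_22 phi_11 = 0.0407 - (-0.642621)(0.0407) = 0.066855.
Step k = 3:
  phi_33 = [rho(3) - phi_21 rho(2) - phi_22 rho(1)] / [1 - phi_21 rho(1) - phi_22 rho(2)]
    numerator   = -0.1709 - (0.066855)(-0.6399) - (-0.642621)(0.0407) = -0.10196502
    denominator = 1 - (0.066855)(0.0407) - (-0.642621)(-0.6399) = 0.58606585
  phi_33 = -0.10196502 / 0.58606585 = -0.174.
Therefore phi_{33} = -0.1740.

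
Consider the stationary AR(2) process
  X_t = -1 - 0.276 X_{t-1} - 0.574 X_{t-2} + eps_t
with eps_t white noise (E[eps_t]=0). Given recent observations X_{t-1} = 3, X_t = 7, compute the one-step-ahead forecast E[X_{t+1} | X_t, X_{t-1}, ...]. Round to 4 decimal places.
E[X_{t+1} \mid \mathcal F_t] = -4.6540

For an AR(p) model X_t = c + sum_i phi_i X_{t-i} + eps_t, the
one-step-ahead conditional mean is
  E[X_{t+1} | X_t, ...] = c + sum_i phi_i X_{t+1-i}.
Substitute known values:
  E[X_{t+1} | ...] = -1 + (-0.276) * (7) + (-0.574) * (3)
                   = -4.6540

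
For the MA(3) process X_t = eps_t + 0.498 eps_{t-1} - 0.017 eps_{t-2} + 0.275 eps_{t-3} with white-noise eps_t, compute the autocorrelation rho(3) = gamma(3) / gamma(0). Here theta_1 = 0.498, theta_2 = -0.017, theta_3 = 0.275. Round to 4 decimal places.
\rho(3) = 0.2077

For an MA(q) process with theta_0 = 1, the autocovariance is
  gamma(k) = sigma^2 * sum_{i=0..q-k} theta_i * theta_{i+k},
and rho(k) = gamma(k) / gamma(0). Sigma^2 cancels.
  numerator   = (1)*(0.275) = 0.275.
  denominator = (1)^2 + (0.498)^2 + (-0.017)^2 + (0.275)^2 = 1.323918.
  rho(3) = 0.275 / 1.323918 = 0.2077.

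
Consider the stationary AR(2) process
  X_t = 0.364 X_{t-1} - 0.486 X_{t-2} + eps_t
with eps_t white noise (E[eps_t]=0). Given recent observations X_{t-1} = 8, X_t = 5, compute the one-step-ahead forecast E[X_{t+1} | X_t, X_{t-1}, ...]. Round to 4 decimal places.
E[X_{t+1} \mid \mathcal F_t] = -2.0680

For an AR(p) model X_t = c + sum_i phi_i X_{t-i} + eps_t, the
one-step-ahead conditional mean is
  E[X_{t+1} | X_t, ...] = c + sum_i phi_i X_{t+1-i}.
Substitute known values:
  E[X_{t+1} | ...] = (0.364) * (5) + (-0.486) * (8)
                   = -2.0680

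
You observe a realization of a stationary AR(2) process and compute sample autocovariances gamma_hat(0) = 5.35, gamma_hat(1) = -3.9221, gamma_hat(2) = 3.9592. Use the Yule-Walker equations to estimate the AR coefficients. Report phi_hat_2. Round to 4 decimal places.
\hat\phi_{2} = 0.4380

The Yule-Walker equations for an AR(p) process read, in matrix form,
  Gamma_p phi = r_p,   with   (Gamma_p)_{ij} = gamma(|i - j|),
                       (r_p)_i = gamma(i),   i,j = 1..p.
Substitute the sample gammas (Toeplitz matrix and right-hand side of size 2):
  Gamma_p = [[5.35, -3.9221], [-3.9221, 5.35]]
  r_p     = [-3.9221, 3.9592]
Written out:
  5.35 phi_1 - 3.9221 phi_2 = -3.9221
  -3.9221 phi_1 + 5.35 phi_2 = 3.9592
Solve by Cramer's rule:
  det = gamma(0)^2 - gamma(1)^2 = (5.35)^2 - (-3.9221)^2 = 28.6225 - 15.38286841 = 13.23963159
  phi_hat_1 = [gamma(1) gamma(0) - gamma(1) gamma(2)] / det = [(-3.9221)(5.35) - (-3.9221)(3.9592)] / 13.23963159 = -5.45485668 / 13.23963159 = -0.412
  phi_hat_2 = [gamma(0) gamma(2) - gamma(1)^2] / det = [(5.35)(3.9592) - (-3.9221)^2] / 13.23963159 = 5.79885159 / 13.23963159 = 0.438
So phi_hat = [-0.4120, 0.4380].
Therefore phi_hat_2 = 0.4380.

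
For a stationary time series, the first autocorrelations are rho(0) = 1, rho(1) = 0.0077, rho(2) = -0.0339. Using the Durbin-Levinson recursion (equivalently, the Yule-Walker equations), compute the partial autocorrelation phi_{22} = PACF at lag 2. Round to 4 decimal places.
\phi_{22} = -0.0340

The PACF at lag k is phi_{kk}, the last component of the solution
to the Yule-Walker system G_k phi = r_k where
  (G_k)_{ij} = rho(|i - j|), (r_k)_i = rho(i), i,j = 1..k.
Equivalently, Durbin-Levinson gives phi_{kk} iteratively:
  phi_{11} = rho(1)
  phi_{kk} = [rho(k) - sum_{j=1..k-1} phi_{k-1,j} rho(k-j)]
            / [1 - sum_{j=1..k-1} phi_{k-1,j} rho(j)],
  phi_{k,j} = phi_{k-1,j} - phi_{kk} phi_{k-1,k-j},  j = 1..k-1.
Step k = 1:
  phi_11 = rho(1) = 0.0077.
Step k = 2:
  phi_22 = [rho(2) - phi_11 rho(1)] / [1 - phi_11 rho(1)] = [-0.0339 - (0.0077)(0.0077)] / [1 - (0.0077)(0.0077)]
         = -0.03395929 / 0.99994071 = -0.034.
Therefore phi_{22} = -0.0340.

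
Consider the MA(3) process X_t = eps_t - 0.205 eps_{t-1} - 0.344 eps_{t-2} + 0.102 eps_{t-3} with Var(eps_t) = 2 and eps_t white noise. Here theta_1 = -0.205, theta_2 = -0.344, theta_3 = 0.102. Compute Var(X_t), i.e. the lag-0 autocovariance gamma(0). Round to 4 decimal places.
\gamma(0) = 2.3415

For an MA(q) process X_t = eps_t + sum_i theta_i eps_{t-i} with
Var(eps_t) = sigma^2, the variance is
  gamma(0) = sigma^2 * (1 + sum_i theta_i^2).
  sum_i theta_i^2 = (-0.205)^2 + (-0.344)^2 + (0.102)^2 = 0.042025 + 0.118336 + 0.010404 = 0.170765.
  gamma(0) = 2 * (1 + 0.170765) = 2 * 1.170765 = 2.34153, which rounds to 2.3415.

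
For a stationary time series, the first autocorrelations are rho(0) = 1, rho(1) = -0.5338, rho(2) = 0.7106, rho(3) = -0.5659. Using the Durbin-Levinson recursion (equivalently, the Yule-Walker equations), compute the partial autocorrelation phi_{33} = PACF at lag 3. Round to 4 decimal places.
\phi_{33} = -0.2050

The PACF at lag k is phi_{kk}, the last component of the solution
to the Yule-Walker system G_k phi = r_k where
  (G_k)_{ij} = rho(|i - j|), (r_k)_i = rho(i), i,j = 1..k.
Equivalently, Durbin-Levinson gives phi_{kk} iteratively:
  phi_{11} = rho(1)
  phi_{kk} = [rho(k) - sum_{j=1..k-1} phi_{k-1,j} rho(k-j)]
            / [1 - sum_{j=1..k-1} phi_{k-1,j} rho(j)],
  phi_{k,j} = phi_{k-1,j} - phi_{kk} phi_{k-1,k-j},  j = 1..k-1.
Step k = 1:
  phi_11 = rho(1) = -0.5338.
Step k = 2:
  phi_22 = [rho(2) - phi_11 rho(1)] / [1 - phi_11 rho(1)] = [0.7106 - (-0.5338)(-0.5338)] / [1 - (-0.5338)(-0.5338)]
         = 0.42565756 / 0.71505756 = 0.595277.
  Update: phi_21 = phi_11 - phi_22 phi_11 = -0.5338 - (0.595277)(-0.5338) = -0.216041.
Step k = 3:
  phi_33 = [rho(3) - phi_21 rho(2) - phi_22 rho(1)] / [1 - phi_21 rho(1) - phi_22 rho(2)]
    numerator   = -0.5659 - (-0.216041)(0.7106) - (0.595277)(-0.5338) = -0.09462225
    denominator = 1 - (-0.216041)(-0.5338) - (0.595277)(0.7106) = 0.46167326
  phi_33 = -0.09462225 / 0.46167326 = -0.205.
Therefore phi_{33} = -0.2050.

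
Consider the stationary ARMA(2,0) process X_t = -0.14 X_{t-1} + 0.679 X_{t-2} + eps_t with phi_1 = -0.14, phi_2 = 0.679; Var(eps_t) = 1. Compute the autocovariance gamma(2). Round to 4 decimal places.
\gamma(2) = 1.6957

Multiply the model equation by X_{t-k} and take expectations. With theta_0 = psi_0 = 1 and psi_j the MA(infinity) weights, this gives
  gamma(k) - sum_i phi_i gamma(k-i) = c_k,
  c_k = sigma^2 * sum_{j=k..q} theta_j psi_{j-k}   (c_k = 0 for k > q),
using gamma(-m) = gamma(m).
Pure AR (q = 0): c_0 = sigma^2 = 1, c_k = 0 for k >= 1.
Equations for k = 0, 1, 2 (AR order 2, c_2 = 0):
  (E0) gamma(0) = phi_1 gamma(1) + phi_2 gamma(2) + c_0
  (E1) gamma(1) = phi_1 gamma(0) + phi_2 gamma(1) + c_1
  (E2) gamma(2) = phi_1 gamma(1) + phi_2 gamma(0)
From (E1): gamma(1) = A gamma(0) + B with
  A = phi_1 / (1 - phi_2) = -0.14 / 0.321 = -0.436137,   B = c_1 / (1 - phi_2) = 0 / 0.321 = 0.
Insert (E2) into (E0): gamma(0) (1 - phi_2^2) = phi_1 (1 + phi_2) gamma(1) + c_0.
  phi_1 (1 + phi_2) = (-0.14)(1.679) = -0.23506,   1 - phi_2^2 = 0.538959.
Replace gamma(1) by A gamma(0) + B and collect gamma(0):
  gamma(0) [0.538959 - (-0.23506)(-0.436137)] = c_0 = 1
  gamma(0) * 0.436441 = 1
  gamma(0) = 1 / 0.436441 = 2.291262.
  gamma(1) = A gamma(0) = (-0.436137)(2.291262) = -0.999304.
  gamma(2) = phi_1 gamma(1) + phi_2 gamma(0) = (-0.14)(-0.999304) + (0.679)(2.291262) = 1.69567.
Therefore gamma(2) = 1.6957 (to 4 decimal places).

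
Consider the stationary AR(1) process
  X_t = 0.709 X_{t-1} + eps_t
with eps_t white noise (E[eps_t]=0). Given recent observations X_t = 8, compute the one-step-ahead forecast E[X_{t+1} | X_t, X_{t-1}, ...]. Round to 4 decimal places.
E[X_{t+1} \mid \mathcal F_t] = 5.6720

For an AR(p) model X_t = c + sum_i phi_i X_{t-i} + eps_t, the
one-step-ahead conditional mean is
  E[X_{t+1} | X_t, ...] = c + sum_i phi_i X_{t+1-i}.
Substitute known values:
  E[X_{t+1} | ...] = (0.709) * (8)
                   = 5.6720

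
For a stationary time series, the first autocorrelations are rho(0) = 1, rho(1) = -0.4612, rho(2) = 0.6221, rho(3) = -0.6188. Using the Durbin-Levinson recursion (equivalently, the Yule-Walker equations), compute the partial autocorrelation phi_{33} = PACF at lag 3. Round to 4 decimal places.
\phi_{33} = -0.4200

The PACF at lag k is phi_{kk}, the last component of the solution
to the Yule-Walker system G_k phi = r_k where
  (G_k)_{ij} = rho(|i - j|), (r_k)_i = rho(i), i,j = 1..k.
Equivalently, Durbin-Levinson gives phi_{kk} iteratively:
  phi_{11} = rho(1)
  phi_{kk} = [rho(k) - sum_{j=1..k-1} phi_{k-1,j} rho(k-j)]
            / [1 - sum_{j=1..k-1} phi_{k-1,j} rho(j)],
  phi_{k,j} = phi_{k-1,j} - phi_{kk} phi_{k-1,k-j},  j = 1..k-1.
Step k = 1:
  phi_11 = rho(1) = -0.4612.
Step k = 2:
  phi_22 = [rho(2) - phi_11 rho(1)] / [1 - phi_11 rho(1)] = [0.6221 - (-0.4612)(-0.4612)] / [1 - (-0.4612)(-0.4612)]
         = 0.40939456 / 0.78729456 = 0.520002.
  Update: phi_21 = phi_11 - phi_22 phi_11 = -0.4612 - (0.520002)(-0.4612) = -0.221375.
Step k = 3:
  phi_33 = [rho(3) - phi_21 rho(2) - phi_22 rho(1)] / [1 - phi_21 rho(1) - phi_22 rho(2)]
    numerator   = -0.6188 - (-0.221375)(0.6221) - (0.520002)(-0.4612) = -0.24125768
    denominator = 1 - (-0.221375)(-0.4612) - (0.520002)(0.6221) = 0.57440867
  phi_33 = -0.24125768 / 0.57440867 = -0.42.
Therefore phi_{33} = -0.4200.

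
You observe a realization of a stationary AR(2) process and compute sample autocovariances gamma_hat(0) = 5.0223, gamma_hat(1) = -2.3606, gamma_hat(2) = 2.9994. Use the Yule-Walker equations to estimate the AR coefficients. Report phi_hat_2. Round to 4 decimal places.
\hat\phi_{2} = 0.4830

The Yule-Walker equations for an AR(p) process read, in matrix form,
  Gamma_p phi = r_p,   with   (Gamma_p)_{ij} = gamma(|i - j|),
                       (r_p)_i = gamma(i),   i,j = 1..p.
Substitute the sample gammas (Toeplitz matrix and right-hand side of size 2):
  Gamma_p = [[5.0223, -2.3606], [-2.3606, 5.0223]]
  r_p     = [-2.3606, 2.9994]
Written out:
  5.0223 phi_1 - 2.3606 phi_2 = -2.3606
  -2.3606 phi_1 + 5.0223 phi_2 = 2.9994
Solve by Cramer's rule:
  det = gamma(0)^2 - gamma(1)^2 = (5.0223)^2 - (-2.3606)^2 = 25.22349729 - 5.57243236 = 19.65106493
  phi_hat_1 = [gamma(1) gamma(0) - gamma(1) gamma(2)] / det = [(-2.3606)(5.0223) - (-2.3606)(2.9994)] / 19.65106493 = -4.77525774 / 19.65106493 = -0.243
  phi_hat_2 = [gamma(0) gamma(2) - gamma(1)^2] / det = [(5.0223)(2.9994) - (-2.3606)^2] / 19.65106493 = 9.49145426 / 19.65106493 = 0.483
So phi_hat = [-0.2430, 0.4830].
Therefore phi_hat_2 = 0.4830.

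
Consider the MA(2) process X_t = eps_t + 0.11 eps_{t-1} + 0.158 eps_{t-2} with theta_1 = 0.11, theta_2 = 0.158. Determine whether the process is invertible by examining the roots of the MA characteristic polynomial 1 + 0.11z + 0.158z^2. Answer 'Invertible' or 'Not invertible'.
\text{Invertible}

The MA(q) characteristic polynomial is P(z) = 1 + 0.11z + 0.158z^2.
Invertibility requires all roots to lie outside the unit circle, i.e. |z| > 1 for every root.
Set 1 + (0.11) z + (0.158) z^2 = 0, i.e. a z^2 + b z + c = 0 with a = 0.158, b = 0.11, c = 1.
Discriminant D = b^2 - 4ac = (0.11)^2 - 4*(0.158)*1 = 0.0121 - (0.632) = -0.6199.
D < 0, so the roots are the complex-conjugate pair z = (-b +/- i sqrt(-D)) / (2a) = -0.3481 +/- 2.4916i.
For a conjugate pair |z|^2 = z * conj(z) = (product of roots) = c/a = 1/(0.158) = 6.329114, so |z| = sqrt(6.329114) = 2.5158 for both roots.
Moduli of all roots: 2.5158, 2.5158.
All moduli strictly greater than 1? Yes.
Verdict: Invertible.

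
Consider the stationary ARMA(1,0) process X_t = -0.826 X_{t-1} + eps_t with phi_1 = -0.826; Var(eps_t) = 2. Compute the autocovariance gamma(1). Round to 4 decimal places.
\gamma(1) = -5.1995

Multiply the model equation by X_{t-k} and take expectations. With theta_0 = psi_0 = 1 and psi_j the MA(infinity) weights, this gives
  gamma(k) - sum_i phi_i gamma(k-i) = c_k,
  c_k = sigma^2 * sum_{j=k..q} theta_j psi_{j-k}   (c_k = 0 for k > q),
using gamma(-m) = gamma(m).
Pure AR (q = 0): c_0 = sigma^2 = 2, c_k = 0 for k >= 1.
Equations for k = 0 and k = 1 (AR order 1):
  gamma(0) = phi_1 gamma(1) + c_0
  gamma(1) = phi_1 gamma(0) + c_1
Substituting the second into the first: gamma(0) (1 - phi_1^2) = c_0 + phi_1 c_1, so
  gamma(0) = c_0 / (1 - phi_1^2) = 2 / (1 - (-0.826)^2) = 2 / 0.317724 = 6.294772.
  gamma(1) = phi_1 gamma(0) = (-0.826)(6.294772) = -5.199481.
Therefore gamma(1) = -5.1995 (to 4 decimal places).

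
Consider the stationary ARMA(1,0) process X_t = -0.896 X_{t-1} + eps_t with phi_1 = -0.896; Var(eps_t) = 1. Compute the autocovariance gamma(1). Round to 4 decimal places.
\gamma(1) = -4.5440

Multiply the model equation by X_{t-k} and take expectations. With theta_0 = psi_0 = 1 and psi_j the MA(infinity) weights, this gives
  gamma(k) - sum_i phi_i gamma(k-i) = c_k,
  c_k = sigma^2 * sum_{j=k..q} theta_j psi_{j-k}   (c_k = 0 for k > q),
using gamma(-m) = gamma(m).
Pure AR (q = 0): c_0 = sigma^2 = 1, c_k = 0 for k >= 1.
Equations for k = 0 and k = 1 (AR order 1):
  gamma(0) = phi_1 gamma(1) + c_0
  gamma(1) = phi_1 gamma(0) + c_1
Substituting the second into the first: gamma(0) (1 - phi_1^2) = c_0 + phi_1 c_1, so
  gamma(0) = c_0 / (1 - phi_1^2) = 1 / (1 - (-0.896)^2) = 1 / 0.197184 = 5.071405.
  gamma(1) = phi_1 gamma(0) = (-0.896)(5.071405) = -4.543979.
Therefore gamma(1) = -4.5440 (to 4 decimal places).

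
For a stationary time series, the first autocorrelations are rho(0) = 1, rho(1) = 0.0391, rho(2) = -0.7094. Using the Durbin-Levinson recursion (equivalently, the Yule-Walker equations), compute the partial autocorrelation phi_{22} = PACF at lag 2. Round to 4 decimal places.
\phi_{22} = -0.7120

The PACF at lag k is phi_{kk}, the last component of the solution
to the Yule-Walker system G_k phi = r_k where
  (G_k)_{ij} = rho(|i - j|), (r_k)_i = rho(i), i,j = 1..k.
Equivalently, Durbin-Levinson gives phi_{kk} iteratively:
  phi_{11} = rho(1)
  phi_{kk} = [rho(k) - sum_{j=1..k-1} phi_{k-1,j} rho(k-j)]
            / [1 - sum_{j=1..k-1} phi_{k-1,j} rho(j)],
  phi_{k,j} = phi_{k-1,j} - phi_{kk} phi_{k-1,k-j},  j = 1..k-1.
Step k = 1:
  phi_11 = rho(1) = 0.0391.
Step k = 2:
  phi_22 = [rho(2) - phi_11 rho(1)] / [1 - phi_11 rho(1)] = [-0.7094 - (0.0391)(0.0391)] / [1 - (0.0391)(0.0391)]
         = -0.71092881 / 0.99847119 = -0.712.
Therefore phi_{22} = -0.7120.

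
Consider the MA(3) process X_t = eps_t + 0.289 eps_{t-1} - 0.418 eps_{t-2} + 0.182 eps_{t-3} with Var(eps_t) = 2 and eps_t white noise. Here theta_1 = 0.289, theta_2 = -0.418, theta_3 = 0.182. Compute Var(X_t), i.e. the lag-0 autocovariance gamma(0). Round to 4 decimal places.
\gamma(0) = 2.5827

For an MA(q) process X_t = eps_t + sum_i theta_i eps_{t-i} with
Var(eps_t) = sigma^2, the variance is
  gamma(0) = sigma^2 * (1 + sum_i theta_i^2).
  sum_i theta_i^2 = (0.289)^2 + (-0.418)^2 + (0.182)^2 = 0.083521 + 0.174724 + 0.033124 = 0.291369.
  gamma(0) = 2 * (1 + 0.291369) = 2 * 1.291369 = 2.582738, which rounds to 2.5827.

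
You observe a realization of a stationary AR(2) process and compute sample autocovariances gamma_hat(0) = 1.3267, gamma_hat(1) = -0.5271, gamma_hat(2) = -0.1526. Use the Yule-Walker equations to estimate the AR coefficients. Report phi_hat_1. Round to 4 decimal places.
\hat\phi_{1} = -0.5260

The Yule-Walker equations for an AR(p) process read, in matrix form,
  Gamma_p phi = r_p,   with   (Gamma_p)_{ij} = gamma(|i - j|),
                       (r_p)_i = gamma(i),   i,j = 1..p.
Substitute the sample gammas (Toeplitz matrix and right-hand side of size 2):
  Gamma_p = [[1.3267, -0.5271], [-0.5271, 1.3267]]
  r_p     = [-0.5271, -0.1526]
Written out:
  1.3267 phi_1 - 0.5271 phi_2 = -0.5271
  -0.5271 phi_1 + 1.3267 phi_2 = -0.1526
Solve by Cramer's rule:
  det = gamma(0)^2 - gamma(1)^2 = (1.3267)^2 - (-0.5271)^2 = 1.76013289 - 0.27783441 = 1.48229848
  phi_hat_1 = [gamma(1) gamma(0) - gamma(1) gamma(2)] / det = [(-0.5271)(1.3267) - (-0.5271)(-0.1526)] / 1.48229848 = -0.77973903 / 1.48229848 = -0.526
  phi_hat_2 = [gamma(0) gamma(2) - gamma(1)^2] / det = [(1.3267)(-0.1526) - (-0.5271)^2] / 1.48229848 = -0.48028883 / 1.48229848 = -0.324
So phi_hat = [-0.5260, -0.3240].
Therefore phi_hat_1 = -0.5260.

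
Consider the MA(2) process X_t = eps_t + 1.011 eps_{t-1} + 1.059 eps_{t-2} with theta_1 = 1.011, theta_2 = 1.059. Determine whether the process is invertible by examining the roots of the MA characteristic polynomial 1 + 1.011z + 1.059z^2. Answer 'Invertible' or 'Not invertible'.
\text{Not invertible}

The MA(q) characteristic polynomial is P(z) = 1 + 1.011z + 1.059z^2.
Invertibility requires all roots to lie outside the unit circle, i.e. |z| > 1 for every root.
Set 1 + (1.011) z + (1.059) z^2 = 0, i.e. a z^2 + b z + c = 0 with a = 1.059, b = 1.011, c = 1.
Discriminant D = b^2 - 4ac = (1.011)^2 - 4*(1.059)*1 = 1.022121 - (4.236) = -3.213879.
D < 0, so the roots are the complex-conjugate pair z = (-b +/- i sqrt(-D)) / (2a) = -0.4773 +/- 0.8464i.
For a conjugate pair |z|^2 = z * conj(z) = (product of roots) = c/a = 1/(1.059) = 0.944287, so |z| = sqrt(0.944287) = 0.9717 for both roots.
Moduli of all roots: 0.9717, 0.9717.
All moduli strictly greater than 1? No.
Verdict: Not invertible.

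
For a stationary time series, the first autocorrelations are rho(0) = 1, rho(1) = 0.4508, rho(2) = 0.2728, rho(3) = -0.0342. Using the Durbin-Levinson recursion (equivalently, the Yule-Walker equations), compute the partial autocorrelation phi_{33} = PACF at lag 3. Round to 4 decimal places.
\phi_{33} = -0.2350

The PACF at lag k is phi_{kk}, the last component of the solution
to the Yule-Walker system G_k phi = r_k where
  (G_k)_{ij} = rho(|i - j|), (r_k)_i = rho(i), i,j = 1..k.
Equivalently, Durbin-Levinson gives phi_{kk} iteratively:
  phi_{11} = rho(1)
  phi_{kk} = [rho(k) - sum_{j=1..k-1} phi_{k-1,j} rho(k-j)]
            / [1 - sum_{j=1..k-1} phi_{k-1,j} rho(j)],
  phi_{k,j} = phi_{k-1,j} - phi_{kk} phi_{k-1,k-j},  j = 1..k-1.
Step k = 1:
  phi_11 = rho(1) = 0.4508.
Step k = 2:
  phi_22 = [rho(2) - phi_11 rho(1)] / [1 - phi_11 rho(1)] = [0.2728 - (0.4508)(0.4508)] / [1 - (0.4508)(0.4508)]
         = 0.06957936 / 0.79677936 = 0.087326.
  Update: phi_21 = phi_11 - phi_22 phi_11 = 0.4508 - (0.087326)(0.4508) = 0.411434.
Step k = 3:
  phi_33 = [rho(3) - phi_21 rho(2) - phi_22 rho(1)] / [1 - phi_21 rho(1) - phi_22 rho(2)]
    numerator   = -0.0342 - (0.411434)(0.2728) - (0.087326)(0.4508) = -0.18580552
    denominator = 1 - (0.411434)(0.4508) - (0.087326)(0.2728) = 0.79070329
  phi_33 = -0.18580552 / 0.79070329 = -0.235.
Therefore phi_{33} = -0.2350.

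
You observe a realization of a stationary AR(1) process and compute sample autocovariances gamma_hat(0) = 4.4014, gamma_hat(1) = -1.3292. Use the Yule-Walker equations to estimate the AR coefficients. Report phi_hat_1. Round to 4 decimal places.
\hat\phi_{1} = -0.3020

The Yule-Walker equations for an AR(p) process read, in matrix form,
  Gamma_p phi = r_p,   with   (Gamma_p)_{ij} = gamma(|i - j|),
                       (r_p)_i = gamma(i),   i,j = 1..p.
Substitute the sample gammas (Toeplitz matrix and right-hand side of size 1):
  Gamma_p = [[4.4014]]
  r_p     = [-1.3292]
With p = 1 this is the single equation gamma(0) phi_1 = gamma(1):
  phi_hat_1 = gamma(1) / gamma(0) = -1.3292 / 4.4014 = -0.3020.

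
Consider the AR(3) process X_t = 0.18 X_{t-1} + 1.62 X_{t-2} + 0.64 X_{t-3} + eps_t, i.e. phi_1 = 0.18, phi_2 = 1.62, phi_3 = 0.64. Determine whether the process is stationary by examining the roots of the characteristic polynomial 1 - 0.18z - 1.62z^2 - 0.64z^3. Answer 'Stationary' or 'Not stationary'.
\text{Not stationary}

The AR(p) characteristic polynomial is P(z) = 1 - 0.18z - 1.62z^2 - 0.64z^3.
Stationarity requires all roots to lie outside the unit circle, i.e. |z| > 1 for every root.
Degree 3: look for a simple real root z0 first, then factor out (1 - z/z0) and solve the remaining quadratic.
Testing z0 = -2: P(-2) = 1 + (-0.18)(-2) + (-1.62)(-2)^2 + (-0.64)(-2)^3
  = 1 + (0.36) + (-6.48) + (5.12) = 0.  So z_0 = -2 is a root, |z_0| = 2.
Divide out the factor (1 + 0.5 z) = (1 - z/z0) (since 1/z0 = -0.5):
  P(z) = (1 + 0.5 z)(1 + (-0.68) z + (-1.28) z^2)
  [check: z-coef -0.68 - (-0.5) = -0.18; z^2-coef -1.28 - (-0.5)(-0.68) = -1.62; z^3-coef -(-0.5)(-1.28) = -0.64.]
Remaining roots from the quadratic factor 1 + (-0.68) z + (-1.28) z^2:
  Set 1 + (-0.68) z + (-1.28) z^2 = 0, i.e. a z^2 + b z + c = 0 with a = -1.28, b = -0.68, c = 1.
  Discriminant D = b^2 - 4ac = (-0.68)^2 - 4*(-1.28)*1 = 0.4624 - (-5.12) = 5.5824.
  D >= 0, so the roots are real: z = (-b +/- sqrt(D)) / (2a) = (0.68 +/- 2.36271) / (-2.56).
    z_1 = (0.68 + 2.36271) / (-2.56) = -1.1886,   |z_1| = 1.1886.
    z_2 = (0.68 - 2.36271) / (-2.56) = 0.6573,   |z_2| = 0.6573.
Moduli of all roots: 2.0000, 1.1886, 0.6573.
All moduli strictly greater than 1? No.
Verdict: Not stationary.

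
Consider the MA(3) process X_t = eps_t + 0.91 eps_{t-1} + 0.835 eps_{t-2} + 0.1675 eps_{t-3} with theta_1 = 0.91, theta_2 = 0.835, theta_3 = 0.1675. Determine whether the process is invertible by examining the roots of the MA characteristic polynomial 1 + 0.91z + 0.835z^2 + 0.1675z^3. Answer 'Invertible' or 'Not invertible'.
\text{Invertible}

The MA(q) characteristic polynomial is P(z) = 1 + 0.91z + 0.835z^2 + 0.1675z^3.
Invertibility requires all roots to lie outside the unit circle, i.e. |z| > 1 for every root.
Degree 3: look for a simple real root z0 first, then factor out (1 - z/z0) and solve the remaining quadratic.
Testing z0 = -4: P(-4) = 1 + (0.91)(-4) + (0.835)(-4)^2 + (0.1675)(-4)^3
  = 1 + (-3.64) + (13.36) + (-10.72) = 0.  So z_0 = -4 is a root, |z_0| = 4.
Divide out the factor (1 + 0.25 z) = (1 - z/z0) (since 1/z0 = -0.25):
  P(z) = (1 + 0.25 z)(1 + (0.66) z + (0.67) z^2)
  [check: z-coef 0.66 - (-0.25) = 0.91; z^2-coef 0.67 - (-0.25)(0.66) = 0.835; z^3-coef -(-0.25)(0.67) = 0.1675.]
Remaining roots from the quadratic factor 1 + (0.66) z + (0.67) z^2:
  Set 1 + (0.66) z + (0.67) z^2 = 0, i.e. a z^2 + b z + c = 0 with a = 0.67, b = 0.66, c = 1.
  Discriminant D = b^2 - 4ac = (0.66)^2 - 4*(0.67)*1 = 0.4356 - (2.68) = -2.2444.
  D < 0, so the roots are the complex-conjugate pair z = (-b +/- i sqrt(-D)) / (2a) = -0.4925 +/- 1.118i.
  For a conjugate pair |z|^2 = z * conj(z) = (product of roots) = c/a = 1/(0.67) = 1.492537, so |z| = sqrt(1.492537) = 1.2217 for both roots.
Moduli of all roots: 4.0000, 1.2217, 1.2217.
All moduli strictly greater than 1? Yes.
Verdict: Invertible.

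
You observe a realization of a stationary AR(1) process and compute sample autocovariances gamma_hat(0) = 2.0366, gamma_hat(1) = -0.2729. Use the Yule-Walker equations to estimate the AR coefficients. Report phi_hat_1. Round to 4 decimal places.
\hat\phi_{1} = -0.1340

The Yule-Walker equations for an AR(p) process read, in matrix form,
  Gamma_p phi = r_p,   with   (Gamma_p)_{ij} = gamma(|i - j|),
                       (r_p)_i = gamma(i),   i,j = 1..p.
Substitute the sample gammas (Toeplitz matrix and right-hand side of size 1):
  Gamma_p = [[2.0366]]
  r_p     = [-0.2729]
With p = 1 this is the single equation gamma(0) phi_1 = gamma(1):
  phi_hat_1 = gamma(1) / gamma(0) = -0.2729 / 2.0366 = -0.1340.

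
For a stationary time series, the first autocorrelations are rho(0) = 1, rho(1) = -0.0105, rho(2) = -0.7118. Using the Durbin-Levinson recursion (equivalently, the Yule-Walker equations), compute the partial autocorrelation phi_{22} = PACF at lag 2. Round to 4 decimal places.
\phi_{22} = -0.7120

The PACF at lag k is phi_{kk}, the last component of the solution
to the Yule-Walker system G_k phi = r_k where
  (G_k)_{ij} = rho(|i - j|), (r_k)_i = rho(i), i,j = 1..k.
Equivalently, Durbin-Levinson gives phi_{kk} iteratively:
  phi_{11} = rho(1)
  phi_{kk} = [rho(k) - sum_{j=1..k-1} phi_{k-1,j} rho(k-j)]
            / [1 - sum_{j=1..k-1} phi_{k-1,j} rho(j)],
  phi_{k,j} = phi_{k-1,j} - phi_{kk} phi_{k-1,k-j},  j = 1..k-1.
Step k = 1:
  phi_11 = rho(1) = -0.0105.
Step k = 2:
  phi_22 = [rho(2) - phi_11 rho(1)] / [1 - phi_11 rho(1)] = [-0.7118 - (-0.0105)(-0.0105)] / [1 - (-0.0105)(-0.0105)]
         = -0.71191025 / 0.99988975 = -0.712.
Therefore phi_{22} = -0.7120.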